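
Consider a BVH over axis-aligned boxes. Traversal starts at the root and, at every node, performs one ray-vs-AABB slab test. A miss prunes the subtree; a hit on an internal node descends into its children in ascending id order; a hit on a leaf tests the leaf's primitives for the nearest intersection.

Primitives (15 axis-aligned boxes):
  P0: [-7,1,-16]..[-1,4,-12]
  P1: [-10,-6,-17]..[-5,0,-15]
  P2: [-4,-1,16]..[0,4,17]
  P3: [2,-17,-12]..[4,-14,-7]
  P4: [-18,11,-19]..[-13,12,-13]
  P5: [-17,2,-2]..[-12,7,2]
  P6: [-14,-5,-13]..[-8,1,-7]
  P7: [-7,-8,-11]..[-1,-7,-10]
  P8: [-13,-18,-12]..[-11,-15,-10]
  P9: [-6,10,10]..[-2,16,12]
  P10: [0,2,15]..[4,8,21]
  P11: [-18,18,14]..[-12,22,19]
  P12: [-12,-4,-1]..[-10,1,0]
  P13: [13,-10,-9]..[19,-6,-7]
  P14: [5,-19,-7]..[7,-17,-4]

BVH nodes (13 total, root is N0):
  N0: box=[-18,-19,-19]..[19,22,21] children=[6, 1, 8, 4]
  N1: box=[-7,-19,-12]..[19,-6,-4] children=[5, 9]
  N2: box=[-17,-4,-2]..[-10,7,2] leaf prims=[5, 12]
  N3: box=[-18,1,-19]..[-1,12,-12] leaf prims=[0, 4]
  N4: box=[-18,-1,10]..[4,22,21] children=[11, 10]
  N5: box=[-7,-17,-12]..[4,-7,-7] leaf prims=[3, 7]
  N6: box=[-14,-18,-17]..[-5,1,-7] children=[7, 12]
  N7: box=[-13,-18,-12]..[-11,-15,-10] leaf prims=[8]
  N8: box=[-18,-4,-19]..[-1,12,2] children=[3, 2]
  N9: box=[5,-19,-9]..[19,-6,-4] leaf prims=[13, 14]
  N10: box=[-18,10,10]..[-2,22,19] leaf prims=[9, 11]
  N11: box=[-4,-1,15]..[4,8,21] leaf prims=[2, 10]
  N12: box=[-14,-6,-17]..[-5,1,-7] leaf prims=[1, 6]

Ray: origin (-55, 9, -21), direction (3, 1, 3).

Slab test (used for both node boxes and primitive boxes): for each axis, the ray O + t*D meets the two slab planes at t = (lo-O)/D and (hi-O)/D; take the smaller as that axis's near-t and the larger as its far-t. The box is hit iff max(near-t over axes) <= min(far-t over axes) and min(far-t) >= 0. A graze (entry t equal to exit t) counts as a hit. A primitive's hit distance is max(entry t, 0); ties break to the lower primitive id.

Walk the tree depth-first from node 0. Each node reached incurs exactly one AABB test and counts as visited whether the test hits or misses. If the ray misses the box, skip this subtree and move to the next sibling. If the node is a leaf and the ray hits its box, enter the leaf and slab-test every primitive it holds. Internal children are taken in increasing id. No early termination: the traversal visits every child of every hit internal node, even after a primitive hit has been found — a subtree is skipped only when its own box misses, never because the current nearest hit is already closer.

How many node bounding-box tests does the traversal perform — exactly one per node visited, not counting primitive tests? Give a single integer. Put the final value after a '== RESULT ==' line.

Trace the traversal:
N0 x:[37/3,74/3] y:[-28,13] z:[2/3,14] -> hit [37/3,13], descend [1, 4, 6, 8]
  N1 x:[16,74/3] y:[-28,-15] z:[3,17/3] -> miss, prune
  N4 x:[37/3,59/3] y:[-10,13] z:[31/3,14] -> hit [37/3,13], descend [10, 11]
    N10 x:[37/3,53/3] y:[1,13] z:[31/3,40/3] -> hit [37/3,13] leaf, test {P9(miss), P11@t=37/3}
    N11 x:[17,59/3] y:[-10,-1] z:[12,14] -> miss, prune
  N6 x:[41/3,50/3] y:[-27,-8] z:[4/3,14/3] -> miss, prune
  N8 x:[37/3,18] y:[-13,3] z:[2/3,23/3] -> miss, prune

7 AABB tests over nodes [0, 1, 4, 10, 11, 6, 8]; 1 leaf entered; closest P11.

== RESULT ==
7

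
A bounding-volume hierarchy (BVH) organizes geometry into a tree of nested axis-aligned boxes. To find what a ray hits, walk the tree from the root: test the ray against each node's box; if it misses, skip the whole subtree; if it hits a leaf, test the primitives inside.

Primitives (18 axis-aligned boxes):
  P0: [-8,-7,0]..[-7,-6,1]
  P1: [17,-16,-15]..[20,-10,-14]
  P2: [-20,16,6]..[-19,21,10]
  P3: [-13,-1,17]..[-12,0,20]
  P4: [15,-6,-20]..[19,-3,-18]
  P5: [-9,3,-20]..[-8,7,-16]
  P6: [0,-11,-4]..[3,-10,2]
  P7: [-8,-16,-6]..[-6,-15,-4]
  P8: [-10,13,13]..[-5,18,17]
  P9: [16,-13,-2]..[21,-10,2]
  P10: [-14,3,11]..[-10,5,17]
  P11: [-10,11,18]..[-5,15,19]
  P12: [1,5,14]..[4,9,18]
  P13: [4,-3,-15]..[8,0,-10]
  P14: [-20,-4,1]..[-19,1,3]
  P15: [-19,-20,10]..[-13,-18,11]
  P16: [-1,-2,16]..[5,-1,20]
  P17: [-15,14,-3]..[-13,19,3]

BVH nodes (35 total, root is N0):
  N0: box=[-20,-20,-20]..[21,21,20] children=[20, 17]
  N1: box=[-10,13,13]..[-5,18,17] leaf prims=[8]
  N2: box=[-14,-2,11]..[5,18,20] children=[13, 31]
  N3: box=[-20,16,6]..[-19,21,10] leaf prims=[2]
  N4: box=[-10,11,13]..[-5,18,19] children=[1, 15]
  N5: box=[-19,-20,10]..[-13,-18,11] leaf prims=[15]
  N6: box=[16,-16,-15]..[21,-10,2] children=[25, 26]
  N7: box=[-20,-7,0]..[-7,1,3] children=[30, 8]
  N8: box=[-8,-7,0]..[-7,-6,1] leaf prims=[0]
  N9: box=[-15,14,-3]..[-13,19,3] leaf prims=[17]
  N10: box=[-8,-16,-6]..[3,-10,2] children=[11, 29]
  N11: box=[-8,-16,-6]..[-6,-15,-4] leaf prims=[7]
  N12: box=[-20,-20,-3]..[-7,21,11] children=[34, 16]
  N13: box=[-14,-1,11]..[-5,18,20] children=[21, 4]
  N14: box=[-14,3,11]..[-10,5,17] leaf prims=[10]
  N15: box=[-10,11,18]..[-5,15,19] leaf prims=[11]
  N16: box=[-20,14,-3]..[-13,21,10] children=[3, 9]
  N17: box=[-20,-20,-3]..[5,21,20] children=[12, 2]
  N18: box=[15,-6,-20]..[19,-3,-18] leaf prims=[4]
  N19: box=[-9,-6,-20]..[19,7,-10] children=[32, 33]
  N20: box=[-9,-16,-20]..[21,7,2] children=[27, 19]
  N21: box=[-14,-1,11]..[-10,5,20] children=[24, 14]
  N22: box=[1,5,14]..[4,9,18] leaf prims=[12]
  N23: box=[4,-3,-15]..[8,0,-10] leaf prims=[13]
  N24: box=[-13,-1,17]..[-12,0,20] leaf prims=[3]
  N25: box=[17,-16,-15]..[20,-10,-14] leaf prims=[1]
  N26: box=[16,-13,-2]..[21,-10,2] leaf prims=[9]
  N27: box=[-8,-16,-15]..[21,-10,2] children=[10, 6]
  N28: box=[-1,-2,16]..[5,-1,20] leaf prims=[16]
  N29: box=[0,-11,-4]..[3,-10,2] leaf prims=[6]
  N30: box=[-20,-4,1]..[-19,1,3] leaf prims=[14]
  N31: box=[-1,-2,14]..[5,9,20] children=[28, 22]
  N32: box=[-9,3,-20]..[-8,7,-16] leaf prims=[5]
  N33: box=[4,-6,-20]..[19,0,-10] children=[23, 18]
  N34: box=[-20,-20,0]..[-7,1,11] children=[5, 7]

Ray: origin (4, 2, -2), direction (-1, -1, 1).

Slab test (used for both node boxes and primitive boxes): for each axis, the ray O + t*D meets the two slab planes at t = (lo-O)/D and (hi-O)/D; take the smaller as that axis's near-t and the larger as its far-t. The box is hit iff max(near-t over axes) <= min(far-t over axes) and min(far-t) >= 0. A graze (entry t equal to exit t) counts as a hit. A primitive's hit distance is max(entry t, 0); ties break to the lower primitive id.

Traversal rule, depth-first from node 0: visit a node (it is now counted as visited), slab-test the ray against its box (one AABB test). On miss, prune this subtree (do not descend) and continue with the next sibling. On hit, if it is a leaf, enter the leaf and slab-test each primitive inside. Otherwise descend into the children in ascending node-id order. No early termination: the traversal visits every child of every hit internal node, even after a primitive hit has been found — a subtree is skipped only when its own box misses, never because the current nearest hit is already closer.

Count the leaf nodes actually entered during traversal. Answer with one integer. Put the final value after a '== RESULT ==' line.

Walk:
N0 x:[-17,24] y:[-19,22] z:[-18,22] -> hit [-17,22], descend [17, 20]
  N17 x:[-1,24] y:[-19,22] z:[-1,22] -> hit [-1,22], descend [2, 12]
    N2 x:[-1,18] y:[-16,4] z:[13,22] -> miss, prune
    N12 x:[11,24] y:[-19,22] z:[-1,13] -> hit [11,13], descend [16, 34]
      N16 x:[17,24] y:[-19,-12] z:[-1,12] -> miss, prune
      N34 x:[11,24] y:[1,22] z:[2,13] -> hit [11,13], descend [5, 7]
        N5 x:[17,23] y:[20,22] z:[12,13] -> miss, prune
        N7 x:[11,24] y:[1,9] z:[2,5] -> miss, prune
  N20 x:[-17,13] y:[-5,18] z:[-18,4] -> hit [-5,4], descend [19, 27]
    N19 x:[-15,13] y:[-5,8] z:[-18,-8] -> miss, prune
    N27 x:[-17,12] y:[12,18] z:[-13,4] -> miss, prune

11 AABB tests over nodes [0, 17, 2, 12, 16, 34, 5, 7, 20, 19, 27]; 0 leaves entered; closest miss.

== RESULT ==
0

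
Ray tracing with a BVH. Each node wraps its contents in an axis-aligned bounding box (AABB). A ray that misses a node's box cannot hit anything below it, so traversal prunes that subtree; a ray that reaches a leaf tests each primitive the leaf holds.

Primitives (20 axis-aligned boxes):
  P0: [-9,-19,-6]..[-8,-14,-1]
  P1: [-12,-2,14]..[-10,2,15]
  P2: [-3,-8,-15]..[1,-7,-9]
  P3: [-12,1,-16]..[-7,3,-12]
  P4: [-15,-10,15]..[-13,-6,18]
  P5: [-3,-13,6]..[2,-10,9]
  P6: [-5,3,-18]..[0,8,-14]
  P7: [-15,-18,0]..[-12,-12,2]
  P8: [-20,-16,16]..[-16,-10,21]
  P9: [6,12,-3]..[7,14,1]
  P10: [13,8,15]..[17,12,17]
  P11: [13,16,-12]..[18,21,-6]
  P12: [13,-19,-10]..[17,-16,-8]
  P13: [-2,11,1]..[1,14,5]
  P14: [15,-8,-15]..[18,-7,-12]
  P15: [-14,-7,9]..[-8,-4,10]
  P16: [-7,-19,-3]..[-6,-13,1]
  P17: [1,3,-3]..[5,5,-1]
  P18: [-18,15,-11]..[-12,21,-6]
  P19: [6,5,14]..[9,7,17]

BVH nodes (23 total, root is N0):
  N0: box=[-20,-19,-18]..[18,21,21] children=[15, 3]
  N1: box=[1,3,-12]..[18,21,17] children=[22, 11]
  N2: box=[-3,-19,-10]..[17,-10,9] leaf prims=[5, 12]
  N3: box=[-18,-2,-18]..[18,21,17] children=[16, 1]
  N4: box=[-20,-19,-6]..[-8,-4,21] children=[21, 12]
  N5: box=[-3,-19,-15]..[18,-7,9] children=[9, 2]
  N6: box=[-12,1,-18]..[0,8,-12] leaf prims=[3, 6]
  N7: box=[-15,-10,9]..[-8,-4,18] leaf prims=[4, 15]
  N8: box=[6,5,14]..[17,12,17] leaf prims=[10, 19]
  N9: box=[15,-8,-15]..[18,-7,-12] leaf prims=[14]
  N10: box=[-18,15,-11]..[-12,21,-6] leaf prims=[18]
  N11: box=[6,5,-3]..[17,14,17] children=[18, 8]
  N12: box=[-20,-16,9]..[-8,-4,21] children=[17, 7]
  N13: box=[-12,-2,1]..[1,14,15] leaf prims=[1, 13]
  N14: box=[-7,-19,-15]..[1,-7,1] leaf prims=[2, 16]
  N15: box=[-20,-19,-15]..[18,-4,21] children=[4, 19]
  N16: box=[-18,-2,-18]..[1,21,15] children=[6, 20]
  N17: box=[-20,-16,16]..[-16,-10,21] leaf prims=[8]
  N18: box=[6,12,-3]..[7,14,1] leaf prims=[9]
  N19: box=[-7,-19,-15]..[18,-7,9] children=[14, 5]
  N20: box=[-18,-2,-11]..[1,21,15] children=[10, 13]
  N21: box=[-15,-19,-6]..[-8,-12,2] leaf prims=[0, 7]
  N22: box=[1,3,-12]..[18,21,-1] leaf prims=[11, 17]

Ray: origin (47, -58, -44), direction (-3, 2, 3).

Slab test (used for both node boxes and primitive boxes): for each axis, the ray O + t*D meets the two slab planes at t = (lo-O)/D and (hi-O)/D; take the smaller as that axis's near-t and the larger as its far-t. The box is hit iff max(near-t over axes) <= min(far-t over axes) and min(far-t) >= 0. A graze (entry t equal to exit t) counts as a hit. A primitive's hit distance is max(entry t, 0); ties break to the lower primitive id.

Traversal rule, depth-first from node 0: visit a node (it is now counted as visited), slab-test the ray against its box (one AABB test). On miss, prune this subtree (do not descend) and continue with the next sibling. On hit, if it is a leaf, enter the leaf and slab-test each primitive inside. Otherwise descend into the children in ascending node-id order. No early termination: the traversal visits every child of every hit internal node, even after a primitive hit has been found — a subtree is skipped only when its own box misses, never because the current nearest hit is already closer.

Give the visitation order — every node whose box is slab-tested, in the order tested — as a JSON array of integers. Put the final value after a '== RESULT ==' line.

Trace the traversal:
N0 x:[29/3,67/3] y:[39/2,79/2] z:[26/3,65/3] -> hit [39/2,65/3], descend [3, 15]
  N3 x:[29/3,65/3] y:[28,79/2] z:[26/3,61/3] -> miss, prune
  N15 x:[29/3,67/3] y:[39/2,27] z:[29/3,65/3] -> hit [39/2,65/3], descend [4, 19]
    N4 x:[55/3,67/3] y:[39/2,27] z:[38/3,65/3] -> hit [39/2,65/3], descend [12, 21]
      N12 x:[55/3,67/3] y:[21,27] z:[53/3,65/3] -> hit [21,65/3], descend [7, 17]
        N7 x:[55/3,62/3] y:[24,27] z:[53/3,62/3] -> miss, prune
        N17 x:[21,67/3] y:[21,24] z:[20,65/3] -> hit [21,65/3] leaf, test {P8@t=21}
      N21 x:[55/3,62/3] y:[39/2,23] z:[38/3,46/3] -> miss, prune
    N19 x:[29/3,18] y:[39/2,51/2] z:[29/3,53/3] -> miss, prune

Visited [0, 3, 15, 4, 12, 7, 17, 21, 19]. Tests: 9 box, 1 leaf. Nearest: P8.

== RESULT ==
[0, 3, 15, 4, 12, 7, 17, 21, 19]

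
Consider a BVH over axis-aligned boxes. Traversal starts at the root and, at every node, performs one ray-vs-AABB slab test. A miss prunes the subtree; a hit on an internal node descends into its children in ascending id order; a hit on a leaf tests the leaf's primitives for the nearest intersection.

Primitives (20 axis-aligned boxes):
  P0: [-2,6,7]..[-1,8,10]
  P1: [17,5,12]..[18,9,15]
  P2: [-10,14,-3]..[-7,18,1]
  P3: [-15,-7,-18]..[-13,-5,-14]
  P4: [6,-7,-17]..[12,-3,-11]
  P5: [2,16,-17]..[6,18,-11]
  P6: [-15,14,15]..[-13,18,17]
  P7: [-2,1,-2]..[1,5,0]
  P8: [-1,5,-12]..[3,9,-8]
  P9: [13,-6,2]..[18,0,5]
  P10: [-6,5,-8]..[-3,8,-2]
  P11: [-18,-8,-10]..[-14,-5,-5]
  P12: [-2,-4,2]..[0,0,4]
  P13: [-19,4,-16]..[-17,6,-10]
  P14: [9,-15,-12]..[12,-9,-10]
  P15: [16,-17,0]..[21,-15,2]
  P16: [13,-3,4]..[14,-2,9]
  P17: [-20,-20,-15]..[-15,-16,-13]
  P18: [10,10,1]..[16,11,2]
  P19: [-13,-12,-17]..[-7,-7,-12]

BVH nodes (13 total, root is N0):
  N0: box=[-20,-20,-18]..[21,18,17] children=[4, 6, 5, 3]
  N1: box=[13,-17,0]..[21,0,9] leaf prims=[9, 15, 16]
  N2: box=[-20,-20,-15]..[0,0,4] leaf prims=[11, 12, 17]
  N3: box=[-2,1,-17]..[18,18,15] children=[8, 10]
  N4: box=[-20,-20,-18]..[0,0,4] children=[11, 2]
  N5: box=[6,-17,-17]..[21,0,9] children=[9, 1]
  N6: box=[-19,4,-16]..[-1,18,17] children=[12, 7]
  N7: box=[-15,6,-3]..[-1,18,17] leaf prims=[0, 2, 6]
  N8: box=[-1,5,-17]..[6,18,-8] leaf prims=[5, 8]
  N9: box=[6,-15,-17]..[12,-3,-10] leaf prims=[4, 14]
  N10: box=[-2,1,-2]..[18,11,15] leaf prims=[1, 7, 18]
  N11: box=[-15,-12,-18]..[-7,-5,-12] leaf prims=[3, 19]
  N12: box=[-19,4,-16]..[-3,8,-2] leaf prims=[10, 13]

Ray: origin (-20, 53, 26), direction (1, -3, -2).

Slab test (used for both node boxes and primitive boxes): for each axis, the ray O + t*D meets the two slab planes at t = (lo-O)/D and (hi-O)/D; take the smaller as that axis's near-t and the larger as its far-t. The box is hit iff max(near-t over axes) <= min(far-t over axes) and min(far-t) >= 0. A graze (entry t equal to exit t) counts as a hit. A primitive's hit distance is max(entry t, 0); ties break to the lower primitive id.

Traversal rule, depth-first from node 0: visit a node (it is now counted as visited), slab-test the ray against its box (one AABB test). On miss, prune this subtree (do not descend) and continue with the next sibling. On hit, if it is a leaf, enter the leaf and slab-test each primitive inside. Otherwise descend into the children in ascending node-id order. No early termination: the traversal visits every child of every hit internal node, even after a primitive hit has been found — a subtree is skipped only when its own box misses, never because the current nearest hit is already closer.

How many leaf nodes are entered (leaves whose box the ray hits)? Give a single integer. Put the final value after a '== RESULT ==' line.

Traverse from the root:
N0 x:[0,41] y:[35/3,73/3] z:[9/2,22] -> hit [35/3,22], descend [3, 4, 5, 6]
  N3 x:[18,38] y:[35/3,52/3] z:[11/2,43/2] -> miss, prune
  N4 x:[0,20] y:[53/3,73/3] z:[11,22] -> hit [53/3,20], descend [2, 11]
    N2 x:[0,20] y:[53/3,73/3] z:[11,41/2] -> hit [53/3,20] leaf, test {P11(miss), P12(miss), P17(miss)}
    N11 x:[5,13] y:[58/3,65/3] z:[19,22] -> miss, prune
  N5 x:[26,41] y:[53/3,70/3] z:[17/2,43/2] -> miss, prune
  N6 x:[1,19] y:[35/3,49/3] z:[9/2,21] -> hit [35/3,49/3], descend [7, 12]
    N7 x:[5,19] y:[35/3,47/3] z:[9/2,29/2] -> hit [35/3,29/2] leaf, test {P0(miss), P2@t=25/2, P6(miss)}
    N12 x:[1,17] y:[15,49/3] z:[14,21] -> hit [15,49/3] leaf, test {P10@t=15, P13(miss)}

9 AABB tests over nodes [0, 3, 4, 2, 11, 5, 6, 7, 12]; 3 leaves entered; closest P2.

== RESULT ==
3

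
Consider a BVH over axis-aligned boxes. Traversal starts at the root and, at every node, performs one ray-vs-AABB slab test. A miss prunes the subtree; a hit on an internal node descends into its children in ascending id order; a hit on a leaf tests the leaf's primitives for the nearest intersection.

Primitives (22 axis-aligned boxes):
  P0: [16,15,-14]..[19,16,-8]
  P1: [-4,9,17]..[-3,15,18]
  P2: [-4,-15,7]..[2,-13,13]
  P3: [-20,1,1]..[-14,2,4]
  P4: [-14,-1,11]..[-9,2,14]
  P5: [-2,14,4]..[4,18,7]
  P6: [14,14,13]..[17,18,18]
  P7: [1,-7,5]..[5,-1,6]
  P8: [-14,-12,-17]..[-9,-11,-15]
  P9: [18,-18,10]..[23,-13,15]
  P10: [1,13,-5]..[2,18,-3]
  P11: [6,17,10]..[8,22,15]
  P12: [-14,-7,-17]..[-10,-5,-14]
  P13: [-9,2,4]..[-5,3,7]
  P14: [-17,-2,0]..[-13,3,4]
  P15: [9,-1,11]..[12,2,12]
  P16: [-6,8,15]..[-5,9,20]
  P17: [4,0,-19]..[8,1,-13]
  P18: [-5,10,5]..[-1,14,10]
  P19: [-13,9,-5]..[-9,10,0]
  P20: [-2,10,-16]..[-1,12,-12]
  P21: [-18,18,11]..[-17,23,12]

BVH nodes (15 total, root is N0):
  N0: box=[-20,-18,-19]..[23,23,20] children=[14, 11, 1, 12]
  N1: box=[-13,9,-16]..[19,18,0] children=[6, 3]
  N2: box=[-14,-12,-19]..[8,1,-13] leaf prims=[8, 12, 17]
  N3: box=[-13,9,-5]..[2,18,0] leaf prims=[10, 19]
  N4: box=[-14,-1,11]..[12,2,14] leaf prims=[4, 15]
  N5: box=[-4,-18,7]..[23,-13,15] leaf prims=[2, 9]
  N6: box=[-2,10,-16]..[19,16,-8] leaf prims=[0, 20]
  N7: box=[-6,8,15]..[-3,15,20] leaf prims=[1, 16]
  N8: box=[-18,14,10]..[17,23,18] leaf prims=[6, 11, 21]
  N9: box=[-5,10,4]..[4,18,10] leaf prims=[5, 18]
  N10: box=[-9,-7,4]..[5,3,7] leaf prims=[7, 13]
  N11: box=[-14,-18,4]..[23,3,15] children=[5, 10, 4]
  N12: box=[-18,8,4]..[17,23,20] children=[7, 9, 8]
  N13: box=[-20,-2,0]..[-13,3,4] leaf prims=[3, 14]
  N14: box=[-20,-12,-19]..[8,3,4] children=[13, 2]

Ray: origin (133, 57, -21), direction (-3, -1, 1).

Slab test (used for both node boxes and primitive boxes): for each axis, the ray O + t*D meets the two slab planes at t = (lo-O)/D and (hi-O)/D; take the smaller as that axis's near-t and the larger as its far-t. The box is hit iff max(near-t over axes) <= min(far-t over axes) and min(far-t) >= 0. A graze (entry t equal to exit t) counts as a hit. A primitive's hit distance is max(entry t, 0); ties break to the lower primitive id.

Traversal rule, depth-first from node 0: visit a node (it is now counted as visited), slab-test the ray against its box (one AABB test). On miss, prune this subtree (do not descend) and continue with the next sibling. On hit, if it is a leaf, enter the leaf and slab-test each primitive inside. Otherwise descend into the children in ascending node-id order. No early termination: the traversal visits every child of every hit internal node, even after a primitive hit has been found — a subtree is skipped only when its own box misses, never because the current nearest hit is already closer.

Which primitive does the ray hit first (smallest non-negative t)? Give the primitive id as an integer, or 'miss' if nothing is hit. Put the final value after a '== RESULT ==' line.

Trace the traversal:
N0 x:[110/3,51] y:[34,75] z:[2,41] -> hit [110/3,41], descend [1, 11, 12, 14]
  N1 x:[38,146/3] y:[39,48] z:[5,21] -> miss, prune
  N11 x:[110/3,49] y:[54,75] z:[25,36] -> miss, prune
  N12 x:[116/3,151/3] y:[34,49] z:[25,41] -> hit [116/3,41], descend [7, 8, 9]
    N7 x:[136/3,139/3] y:[42,49] z:[36,41] -> miss, prune
    N8 x:[116/3,151/3] y:[34,43] z:[31,39] -> hit [116/3,39] leaf, test {P6@t=39, P11(miss), P21(miss)}
    N9 x:[43,46] y:[39,47] z:[25,31] -> miss, prune
  N14 x:[125/3,51] y:[54,69] z:[2,25] -> miss, prune

order=[0, 1, 11, 12, 7, 8, 9, 14]  |boxes|=8  |leaves|=1  hit=P6

== RESULT ==
6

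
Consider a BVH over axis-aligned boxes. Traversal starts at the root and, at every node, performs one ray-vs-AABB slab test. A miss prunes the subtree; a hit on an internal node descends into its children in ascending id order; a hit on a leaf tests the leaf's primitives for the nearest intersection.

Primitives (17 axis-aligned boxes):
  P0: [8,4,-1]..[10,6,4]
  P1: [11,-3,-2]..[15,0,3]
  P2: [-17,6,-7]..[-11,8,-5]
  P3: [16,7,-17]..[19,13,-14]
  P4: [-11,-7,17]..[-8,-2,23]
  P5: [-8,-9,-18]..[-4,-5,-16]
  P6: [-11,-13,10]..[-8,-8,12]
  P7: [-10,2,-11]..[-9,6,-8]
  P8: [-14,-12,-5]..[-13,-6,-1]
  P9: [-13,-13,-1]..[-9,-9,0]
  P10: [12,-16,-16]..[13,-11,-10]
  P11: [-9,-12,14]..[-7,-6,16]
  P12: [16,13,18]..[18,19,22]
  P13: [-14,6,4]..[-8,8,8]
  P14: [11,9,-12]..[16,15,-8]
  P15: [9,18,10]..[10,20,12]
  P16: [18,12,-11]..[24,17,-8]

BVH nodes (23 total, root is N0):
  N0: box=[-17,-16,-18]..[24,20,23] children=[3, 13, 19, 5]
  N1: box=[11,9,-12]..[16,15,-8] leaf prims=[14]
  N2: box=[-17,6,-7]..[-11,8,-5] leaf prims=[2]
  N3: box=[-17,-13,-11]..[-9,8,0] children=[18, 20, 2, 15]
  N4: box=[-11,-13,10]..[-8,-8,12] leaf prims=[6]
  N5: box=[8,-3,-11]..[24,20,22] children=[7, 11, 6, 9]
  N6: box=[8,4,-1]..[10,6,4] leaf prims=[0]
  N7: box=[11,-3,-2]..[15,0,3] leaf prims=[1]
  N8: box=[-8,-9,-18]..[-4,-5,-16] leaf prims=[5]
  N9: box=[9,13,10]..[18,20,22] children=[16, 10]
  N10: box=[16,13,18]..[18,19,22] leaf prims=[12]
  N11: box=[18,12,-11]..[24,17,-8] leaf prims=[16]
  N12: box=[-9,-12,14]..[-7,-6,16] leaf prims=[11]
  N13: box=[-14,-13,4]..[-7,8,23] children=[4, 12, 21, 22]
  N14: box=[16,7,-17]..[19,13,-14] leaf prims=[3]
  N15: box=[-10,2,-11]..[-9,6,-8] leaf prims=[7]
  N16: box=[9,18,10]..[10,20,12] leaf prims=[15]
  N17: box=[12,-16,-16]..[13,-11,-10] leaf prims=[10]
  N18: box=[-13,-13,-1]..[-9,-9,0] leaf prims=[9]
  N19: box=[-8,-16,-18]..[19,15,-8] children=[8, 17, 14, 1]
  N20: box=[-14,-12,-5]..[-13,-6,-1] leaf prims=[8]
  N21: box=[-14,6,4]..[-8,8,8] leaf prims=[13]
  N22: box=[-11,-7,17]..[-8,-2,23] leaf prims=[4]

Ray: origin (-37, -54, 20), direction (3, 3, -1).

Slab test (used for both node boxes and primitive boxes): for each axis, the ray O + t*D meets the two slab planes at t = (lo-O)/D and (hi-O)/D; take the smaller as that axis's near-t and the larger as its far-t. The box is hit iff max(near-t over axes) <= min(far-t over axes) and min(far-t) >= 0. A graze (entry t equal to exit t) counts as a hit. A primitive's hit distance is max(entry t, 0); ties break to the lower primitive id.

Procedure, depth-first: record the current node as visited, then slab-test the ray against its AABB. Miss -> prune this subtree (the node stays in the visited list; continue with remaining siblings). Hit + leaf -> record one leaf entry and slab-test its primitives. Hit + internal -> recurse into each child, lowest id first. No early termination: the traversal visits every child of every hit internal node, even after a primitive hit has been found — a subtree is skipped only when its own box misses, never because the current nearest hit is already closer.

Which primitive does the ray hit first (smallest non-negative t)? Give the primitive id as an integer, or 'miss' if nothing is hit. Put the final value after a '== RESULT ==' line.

Trace the traversal:
N0 x:[20/3,61/3] y:[38/3,74/3] z:[-3,38] -> hit [38/3,61/3], descend [3, 5, 13, 19]
  N3 x:[20/3,28/3] y:[41/3,62/3] z:[20,31] -> miss, prune
  N5 x:[15,61/3] y:[17,74/3] z:[-2,31] -> hit [17,61/3], descend [6, 7, 9, 11]
    N6 x:[15,47/3] y:[58/3,20] z:[16,21] -> miss, prune
    N7 x:[16,52/3] y:[17,18] z:[17,22] -> hit [17,52/3] leaf, test {P1@t=17}
    N9 x:[46/3,55/3] y:[67/3,74/3] z:[-2,10] -> miss, prune
    N11 x:[55/3,61/3] y:[22,71/3] z:[28,31] -> miss, prune
  N13 x:[23/3,10] y:[41/3,62/3] z:[-3,16] -> miss, prune
  N19 x:[29/3,56/3] y:[38/3,23] z:[28,38] -> miss, prune

9 AABB tests over nodes [0, 3, 5, 6, 7, 9, 11, 13, 19]; 1 leaf entered; closest P1.

== RESULT ==
1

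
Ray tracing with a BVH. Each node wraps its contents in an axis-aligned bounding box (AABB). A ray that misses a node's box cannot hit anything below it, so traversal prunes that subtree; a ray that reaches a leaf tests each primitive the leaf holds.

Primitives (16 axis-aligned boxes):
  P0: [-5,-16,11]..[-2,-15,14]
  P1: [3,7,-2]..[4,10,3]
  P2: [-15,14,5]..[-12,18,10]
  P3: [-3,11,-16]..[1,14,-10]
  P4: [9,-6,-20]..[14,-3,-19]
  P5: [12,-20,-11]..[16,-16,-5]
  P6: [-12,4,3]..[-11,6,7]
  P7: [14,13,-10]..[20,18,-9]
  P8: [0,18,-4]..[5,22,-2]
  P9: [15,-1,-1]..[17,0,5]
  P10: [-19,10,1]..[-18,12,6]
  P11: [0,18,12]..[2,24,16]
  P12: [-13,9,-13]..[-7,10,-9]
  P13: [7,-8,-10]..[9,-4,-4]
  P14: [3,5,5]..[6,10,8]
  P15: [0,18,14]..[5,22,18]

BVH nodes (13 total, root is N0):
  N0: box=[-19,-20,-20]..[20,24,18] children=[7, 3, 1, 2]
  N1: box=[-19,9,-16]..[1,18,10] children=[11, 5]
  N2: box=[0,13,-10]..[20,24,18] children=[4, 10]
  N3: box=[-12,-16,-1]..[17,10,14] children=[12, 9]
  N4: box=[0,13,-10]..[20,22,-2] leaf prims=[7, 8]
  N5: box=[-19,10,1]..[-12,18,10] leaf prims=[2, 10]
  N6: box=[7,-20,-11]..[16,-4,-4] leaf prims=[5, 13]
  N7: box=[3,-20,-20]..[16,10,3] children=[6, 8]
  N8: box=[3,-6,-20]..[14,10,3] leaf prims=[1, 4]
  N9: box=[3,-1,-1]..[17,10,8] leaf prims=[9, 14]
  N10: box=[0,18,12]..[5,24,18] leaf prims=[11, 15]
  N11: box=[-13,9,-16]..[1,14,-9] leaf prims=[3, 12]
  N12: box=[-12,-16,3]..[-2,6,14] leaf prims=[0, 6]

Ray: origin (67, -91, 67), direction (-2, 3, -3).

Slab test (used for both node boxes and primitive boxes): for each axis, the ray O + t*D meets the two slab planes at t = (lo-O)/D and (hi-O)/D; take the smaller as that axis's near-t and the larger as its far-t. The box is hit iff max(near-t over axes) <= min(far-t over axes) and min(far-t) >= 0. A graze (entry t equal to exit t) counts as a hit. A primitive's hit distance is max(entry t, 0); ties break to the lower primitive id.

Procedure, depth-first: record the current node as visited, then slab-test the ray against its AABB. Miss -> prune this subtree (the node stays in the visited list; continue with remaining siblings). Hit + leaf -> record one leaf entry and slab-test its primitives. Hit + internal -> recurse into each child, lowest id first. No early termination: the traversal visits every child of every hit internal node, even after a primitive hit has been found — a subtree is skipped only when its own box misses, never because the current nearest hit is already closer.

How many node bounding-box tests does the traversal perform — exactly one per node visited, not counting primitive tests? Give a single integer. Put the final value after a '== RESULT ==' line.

Trace the traversal:
N0 x:[47/2,43] y:[71/3,115/3] z:[49/3,29] -> hit [71/3,29], descend [1, 2, 3, 7]
  N1 x:[33,43] y:[100/3,109/3] z:[19,83/3] -> miss, prune
  N2 x:[47/2,67/2] y:[104/3,115/3] z:[49/3,77/3] -> miss, prune
  N3 x:[25,79/2] y:[25,101/3] z:[53/3,68/3] -> miss, prune
  N7 x:[51/2,32] y:[71/3,101/3] z:[64/3,29] -> hit [51/2,29], descend [6, 8]
    N6 x:[51/2,30] y:[71/3,29] z:[71/3,26] -> hit [51/2,26] leaf, test {P5(miss), P13(miss)}
    N8 x:[53/2,32] y:[85/3,101/3] z:[64/3,29] -> hit [85/3,29] leaf, test {P1(miss), P4@t=86/3}

Visited [0, 1, 2, 3, 7, 6, 8]. Tests: 7 box, 2 leaf. Nearest: P4.

== RESULT ==
7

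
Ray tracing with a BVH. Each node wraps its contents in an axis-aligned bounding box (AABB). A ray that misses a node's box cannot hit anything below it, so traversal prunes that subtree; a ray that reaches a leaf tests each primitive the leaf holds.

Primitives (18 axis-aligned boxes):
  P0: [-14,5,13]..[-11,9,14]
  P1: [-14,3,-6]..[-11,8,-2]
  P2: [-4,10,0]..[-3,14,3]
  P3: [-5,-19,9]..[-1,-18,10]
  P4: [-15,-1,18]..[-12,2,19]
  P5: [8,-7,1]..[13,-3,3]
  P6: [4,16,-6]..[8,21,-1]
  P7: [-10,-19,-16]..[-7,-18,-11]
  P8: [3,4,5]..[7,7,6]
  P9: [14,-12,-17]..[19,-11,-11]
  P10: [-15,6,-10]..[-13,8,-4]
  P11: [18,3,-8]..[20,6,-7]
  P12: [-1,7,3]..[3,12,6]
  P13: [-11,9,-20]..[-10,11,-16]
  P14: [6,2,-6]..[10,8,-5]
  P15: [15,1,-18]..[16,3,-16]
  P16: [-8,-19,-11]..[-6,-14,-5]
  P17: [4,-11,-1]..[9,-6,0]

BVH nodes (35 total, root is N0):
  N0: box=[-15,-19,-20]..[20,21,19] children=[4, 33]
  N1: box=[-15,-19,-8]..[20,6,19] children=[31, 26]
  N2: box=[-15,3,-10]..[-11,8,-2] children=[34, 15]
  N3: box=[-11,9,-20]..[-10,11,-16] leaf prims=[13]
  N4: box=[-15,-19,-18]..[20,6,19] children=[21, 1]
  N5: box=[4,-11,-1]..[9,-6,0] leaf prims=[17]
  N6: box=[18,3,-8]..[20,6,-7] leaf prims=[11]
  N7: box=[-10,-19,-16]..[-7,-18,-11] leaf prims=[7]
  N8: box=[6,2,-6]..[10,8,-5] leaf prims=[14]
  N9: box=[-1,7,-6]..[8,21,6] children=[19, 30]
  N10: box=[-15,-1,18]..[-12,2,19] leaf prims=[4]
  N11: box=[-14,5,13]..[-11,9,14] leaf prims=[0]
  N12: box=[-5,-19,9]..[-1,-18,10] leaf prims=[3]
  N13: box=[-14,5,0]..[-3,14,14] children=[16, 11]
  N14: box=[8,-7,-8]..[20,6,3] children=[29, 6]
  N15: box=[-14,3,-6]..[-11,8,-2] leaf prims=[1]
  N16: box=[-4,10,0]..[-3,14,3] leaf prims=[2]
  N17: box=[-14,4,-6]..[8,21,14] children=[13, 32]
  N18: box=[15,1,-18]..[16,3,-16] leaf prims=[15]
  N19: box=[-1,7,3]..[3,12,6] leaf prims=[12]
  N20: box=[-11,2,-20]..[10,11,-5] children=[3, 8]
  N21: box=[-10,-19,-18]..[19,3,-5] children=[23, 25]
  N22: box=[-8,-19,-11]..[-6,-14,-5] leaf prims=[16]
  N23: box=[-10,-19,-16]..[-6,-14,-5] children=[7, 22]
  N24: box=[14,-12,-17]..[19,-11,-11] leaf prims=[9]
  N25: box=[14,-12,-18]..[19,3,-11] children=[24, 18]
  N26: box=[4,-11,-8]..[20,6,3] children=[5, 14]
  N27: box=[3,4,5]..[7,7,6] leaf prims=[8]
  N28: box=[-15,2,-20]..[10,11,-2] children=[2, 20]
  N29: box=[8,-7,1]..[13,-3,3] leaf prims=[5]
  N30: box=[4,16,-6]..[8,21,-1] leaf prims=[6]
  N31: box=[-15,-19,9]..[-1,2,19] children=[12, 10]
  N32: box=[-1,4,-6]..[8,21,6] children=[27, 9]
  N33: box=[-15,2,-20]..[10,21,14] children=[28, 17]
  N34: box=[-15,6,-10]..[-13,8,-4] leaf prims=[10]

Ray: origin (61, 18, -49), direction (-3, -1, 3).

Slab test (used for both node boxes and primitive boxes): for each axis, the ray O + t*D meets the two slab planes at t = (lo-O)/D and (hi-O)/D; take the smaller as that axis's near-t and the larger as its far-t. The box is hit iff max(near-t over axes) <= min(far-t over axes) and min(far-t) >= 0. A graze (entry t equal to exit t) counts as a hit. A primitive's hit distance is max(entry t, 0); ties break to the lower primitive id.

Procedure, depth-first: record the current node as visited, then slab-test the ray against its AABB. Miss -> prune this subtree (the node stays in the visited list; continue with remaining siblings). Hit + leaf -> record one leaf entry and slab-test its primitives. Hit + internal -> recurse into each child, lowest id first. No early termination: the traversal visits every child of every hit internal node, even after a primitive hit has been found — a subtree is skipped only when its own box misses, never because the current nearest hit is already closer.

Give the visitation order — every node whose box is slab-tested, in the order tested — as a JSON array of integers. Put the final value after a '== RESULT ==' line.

Traverse from the root:
N0 x:[41/3,76/3] y:[-3,37] z:[29/3,68/3] -> hit [41/3,68/3], descend [4, 33]
  N4 x:[41/3,76/3] y:[12,37] z:[31/3,68/3] -> hit [41/3,68/3], descend [1, 21]
    N1 x:[41/3,76/3] y:[12,37] z:[41/3,68/3] -> hit [41/3,68/3], descend [26, 31]
      N26 x:[41/3,19] y:[12,29] z:[41/3,52/3] -> hit [41/3,52/3], descend [5, 14]
        N5 x:[52/3,19] y:[24,29] z:[16,49/3] -> miss, prune
        N14 x:[41/3,53/3] y:[12,25] z:[41/3,52/3] -> hit [41/3,52/3], descend [6, 29]
          N6 x:[41/3,43/3] y:[12,15] z:[41/3,14] -> hit [41/3,14] leaf, test {P11@t=41/3}
          N29 x:[16,53/3] y:[21,25] z:[50/3,52/3] -> miss, prune
      N31 x:[62/3,76/3] y:[16,37] z:[58/3,68/3] -> hit [62/3,68/3], descend [10, 12]
        N10 x:[73/3,76/3] y:[16,19] z:[67/3,68/3] -> miss, prune
        N12 x:[62/3,22] y:[36,37] z:[58/3,59/3] -> miss, prune
    N21 x:[14,71/3] y:[15,37] z:[31/3,44/3] -> miss, prune
  N33 x:[17,76/3] y:[-3,16] z:[29/3,21] -> miss, prune

order=[0, 4, 1, 26, 5, 14, 6, 29, 31, 10, 12, 21, 33]  |boxes|=13  |leaves|=1  hit=P11

== RESULT ==
[0, 4, 1, 26, 5, 14, 6, 29, 31, 10, 12, 21, 33]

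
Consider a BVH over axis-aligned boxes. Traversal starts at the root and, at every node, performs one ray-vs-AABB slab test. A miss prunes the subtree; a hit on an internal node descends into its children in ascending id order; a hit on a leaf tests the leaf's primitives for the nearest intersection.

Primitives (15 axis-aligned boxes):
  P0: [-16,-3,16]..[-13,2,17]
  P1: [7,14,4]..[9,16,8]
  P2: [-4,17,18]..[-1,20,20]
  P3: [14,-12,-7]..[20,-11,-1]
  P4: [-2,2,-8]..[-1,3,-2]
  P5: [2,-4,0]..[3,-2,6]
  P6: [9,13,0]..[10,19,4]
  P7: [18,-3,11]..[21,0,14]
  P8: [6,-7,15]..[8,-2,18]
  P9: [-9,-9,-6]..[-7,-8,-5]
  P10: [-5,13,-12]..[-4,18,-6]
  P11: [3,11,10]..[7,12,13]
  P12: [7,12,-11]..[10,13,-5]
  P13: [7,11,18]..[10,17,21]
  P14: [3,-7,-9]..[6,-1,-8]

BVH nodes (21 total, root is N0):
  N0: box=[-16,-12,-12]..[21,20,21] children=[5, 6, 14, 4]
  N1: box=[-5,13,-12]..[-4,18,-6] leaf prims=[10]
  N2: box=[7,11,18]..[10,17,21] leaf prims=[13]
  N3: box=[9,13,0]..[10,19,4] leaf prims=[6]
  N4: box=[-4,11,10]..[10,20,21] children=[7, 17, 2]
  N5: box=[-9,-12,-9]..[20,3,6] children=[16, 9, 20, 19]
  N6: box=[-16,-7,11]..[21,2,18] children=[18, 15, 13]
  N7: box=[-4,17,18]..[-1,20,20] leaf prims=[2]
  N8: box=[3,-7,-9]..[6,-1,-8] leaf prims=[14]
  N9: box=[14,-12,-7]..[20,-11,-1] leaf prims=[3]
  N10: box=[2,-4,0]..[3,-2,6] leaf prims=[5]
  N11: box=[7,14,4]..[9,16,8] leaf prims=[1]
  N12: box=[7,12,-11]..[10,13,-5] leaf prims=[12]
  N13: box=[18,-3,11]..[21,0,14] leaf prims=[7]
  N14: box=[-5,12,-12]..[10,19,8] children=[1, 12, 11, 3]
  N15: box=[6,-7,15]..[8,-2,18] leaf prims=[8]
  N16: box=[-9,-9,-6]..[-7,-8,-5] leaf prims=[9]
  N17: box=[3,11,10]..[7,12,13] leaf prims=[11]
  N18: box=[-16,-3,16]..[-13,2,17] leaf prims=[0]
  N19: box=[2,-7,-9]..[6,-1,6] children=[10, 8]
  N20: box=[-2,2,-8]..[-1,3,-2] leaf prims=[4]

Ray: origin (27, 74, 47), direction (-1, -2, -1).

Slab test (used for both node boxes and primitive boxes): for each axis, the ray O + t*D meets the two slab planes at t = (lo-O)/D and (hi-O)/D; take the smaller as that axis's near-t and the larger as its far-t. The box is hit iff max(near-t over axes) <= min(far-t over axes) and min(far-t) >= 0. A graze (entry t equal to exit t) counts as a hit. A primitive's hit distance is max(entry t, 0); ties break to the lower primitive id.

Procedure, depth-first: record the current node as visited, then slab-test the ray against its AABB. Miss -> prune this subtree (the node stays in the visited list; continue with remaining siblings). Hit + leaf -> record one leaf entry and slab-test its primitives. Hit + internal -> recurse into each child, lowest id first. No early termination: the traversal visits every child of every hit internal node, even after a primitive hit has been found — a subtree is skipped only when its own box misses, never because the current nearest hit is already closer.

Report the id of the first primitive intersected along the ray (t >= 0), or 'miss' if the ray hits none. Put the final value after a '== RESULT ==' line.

Trace the traversal:
N0 x:[6,43] y:[27,43] z:[26,59] -> hit [27,43], descend [4, 5, 6, 14]
  N4 x:[17,31] y:[27,63/2] z:[26,37] -> hit [27,31], descend [2, 7, 17]
    N2 x:[17,20] y:[57/2,63/2] z:[26,29] -> miss, prune
    N7 x:[28,31] y:[27,57/2] z:[27,29] -> hit [28,57/2] leaf, test {P2@t=28}
    N17 x:[20,24] y:[31,63/2] z:[34,37] -> miss, prune
  N5 x:[7,36] y:[71/2,43] z:[41,56] -> miss, prune
  N6 x:[6,43] y:[36,81/2] z:[29,36] -> hit [36,36], descend [13, 15, 18]
    N13 x:[6,9] y:[37,77/2] z:[33,36] -> miss, prune
    N15 x:[19,21] y:[38,81/2] z:[29,32] -> miss, prune
    N18 x:[40,43] y:[36,77/2] z:[30,31] -> miss, prune
  N14 x:[17,32] y:[55/2,31] z:[39,59] -> miss, prune

Visited [0, 4, 2, 7, 17, 5, 6, 13, 15, 18, 14]. Tests: 11 box, 1 leaf. Nearest: P2.

== RESULT ==
2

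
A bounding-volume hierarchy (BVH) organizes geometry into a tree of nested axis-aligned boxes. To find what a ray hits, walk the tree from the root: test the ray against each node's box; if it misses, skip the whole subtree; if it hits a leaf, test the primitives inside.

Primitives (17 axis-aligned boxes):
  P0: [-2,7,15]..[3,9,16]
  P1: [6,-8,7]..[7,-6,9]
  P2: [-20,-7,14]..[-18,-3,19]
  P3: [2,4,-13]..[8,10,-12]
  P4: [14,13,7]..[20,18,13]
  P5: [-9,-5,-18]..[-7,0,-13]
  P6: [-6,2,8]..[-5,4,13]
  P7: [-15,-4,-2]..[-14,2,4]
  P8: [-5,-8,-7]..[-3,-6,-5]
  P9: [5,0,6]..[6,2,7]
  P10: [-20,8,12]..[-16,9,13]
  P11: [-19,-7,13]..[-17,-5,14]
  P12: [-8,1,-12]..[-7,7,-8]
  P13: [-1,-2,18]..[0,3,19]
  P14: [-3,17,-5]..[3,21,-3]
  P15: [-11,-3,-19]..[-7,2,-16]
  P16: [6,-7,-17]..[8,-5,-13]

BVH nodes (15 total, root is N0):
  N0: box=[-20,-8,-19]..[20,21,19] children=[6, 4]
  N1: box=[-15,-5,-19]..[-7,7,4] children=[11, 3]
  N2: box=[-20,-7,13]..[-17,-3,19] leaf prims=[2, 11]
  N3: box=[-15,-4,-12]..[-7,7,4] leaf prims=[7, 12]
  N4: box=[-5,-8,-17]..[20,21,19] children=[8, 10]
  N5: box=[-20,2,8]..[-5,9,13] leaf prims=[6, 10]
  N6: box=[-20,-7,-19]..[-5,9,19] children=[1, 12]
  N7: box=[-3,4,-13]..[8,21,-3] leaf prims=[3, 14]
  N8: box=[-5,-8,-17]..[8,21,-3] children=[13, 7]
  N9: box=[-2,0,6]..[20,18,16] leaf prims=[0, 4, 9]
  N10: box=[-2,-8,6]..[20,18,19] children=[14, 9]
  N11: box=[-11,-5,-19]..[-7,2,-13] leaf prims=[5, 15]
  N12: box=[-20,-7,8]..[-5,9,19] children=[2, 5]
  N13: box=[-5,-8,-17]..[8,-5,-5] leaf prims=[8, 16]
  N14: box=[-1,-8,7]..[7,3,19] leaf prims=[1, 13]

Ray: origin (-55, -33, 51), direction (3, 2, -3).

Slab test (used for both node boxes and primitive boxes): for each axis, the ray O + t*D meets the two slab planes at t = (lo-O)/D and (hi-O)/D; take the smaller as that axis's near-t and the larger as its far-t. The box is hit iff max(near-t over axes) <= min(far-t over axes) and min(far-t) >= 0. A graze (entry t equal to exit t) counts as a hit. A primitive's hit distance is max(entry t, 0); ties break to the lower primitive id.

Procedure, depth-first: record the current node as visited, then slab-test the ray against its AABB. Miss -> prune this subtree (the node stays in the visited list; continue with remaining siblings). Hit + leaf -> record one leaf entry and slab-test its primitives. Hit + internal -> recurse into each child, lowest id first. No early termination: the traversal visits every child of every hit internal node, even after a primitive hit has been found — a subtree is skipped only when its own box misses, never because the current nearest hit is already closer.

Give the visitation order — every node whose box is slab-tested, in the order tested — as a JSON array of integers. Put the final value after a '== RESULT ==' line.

Trace the traversal:
N0 x:[35/3,25] y:[25/2,27] z:[32/3,70/3] -> hit [25/2,70/3], descend [4, 6]
  N4 x:[50/3,25] y:[25/2,27] z:[32/3,68/3] -> hit [50/3,68/3], descend [8, 10]
    N8 x:[50/3,21] y:[25/2,27] z:[18,68/3] -> hit [18,21], descend [7, 13]
      N7 x:[52/3,21] y:[37/2,27] z:[18,64/3] -> hit [37/2,21] leaf, test {P3@t=21, P14(miss)}
      N13 x:[50/3,21] y:[25/2,14] z:[56/3,68/3] -> miss, prune
    N10 x:[53/3,25] y:[25/2,51/2] z:[32/3,15] -> miss, prune
  N6 x:[35/3,50/3] y:[13,21] z:[32/3,70/3] -> hit [13,50/3], descend [1, 12]
    N1 x:[40/3,16] y:[14,20] z:[47/3,70/3] -> hit [47/3,16], descend [3, 11]
      N3 x:[40/3,16] y:[29/2,20] z:[47/3,21] -> hit [47/3,16] leaf, test {P7(miss), P12(miss)}
      N11 x:[44/3,16] y:[14,35/2] z:[64/3,70/3] -> miss, prune
    N12 x:[35/3,50/3] y:[13,21] z:[32/3,43/3] -> hit [13,43/3], descend [2, 5]
      N2 x:[35/3,38/3] y:[13,15] z:[32/3,38/3] -> miss, prune
      N5 x:[35/3,50/3] y:[35/2,21] z:[38/3,43/3] -> miss, prune

Summary -> nodes [0, 4, 8, 7, 13, 10, 6, 1, 3, 11, 12, 2, 5]; box-tests=13; leaf-entries=2; first=P3

== RESULT ==
[0, 4, 8, 7, 13, 10, 6, 1, 3, 11, 12, 2, 5]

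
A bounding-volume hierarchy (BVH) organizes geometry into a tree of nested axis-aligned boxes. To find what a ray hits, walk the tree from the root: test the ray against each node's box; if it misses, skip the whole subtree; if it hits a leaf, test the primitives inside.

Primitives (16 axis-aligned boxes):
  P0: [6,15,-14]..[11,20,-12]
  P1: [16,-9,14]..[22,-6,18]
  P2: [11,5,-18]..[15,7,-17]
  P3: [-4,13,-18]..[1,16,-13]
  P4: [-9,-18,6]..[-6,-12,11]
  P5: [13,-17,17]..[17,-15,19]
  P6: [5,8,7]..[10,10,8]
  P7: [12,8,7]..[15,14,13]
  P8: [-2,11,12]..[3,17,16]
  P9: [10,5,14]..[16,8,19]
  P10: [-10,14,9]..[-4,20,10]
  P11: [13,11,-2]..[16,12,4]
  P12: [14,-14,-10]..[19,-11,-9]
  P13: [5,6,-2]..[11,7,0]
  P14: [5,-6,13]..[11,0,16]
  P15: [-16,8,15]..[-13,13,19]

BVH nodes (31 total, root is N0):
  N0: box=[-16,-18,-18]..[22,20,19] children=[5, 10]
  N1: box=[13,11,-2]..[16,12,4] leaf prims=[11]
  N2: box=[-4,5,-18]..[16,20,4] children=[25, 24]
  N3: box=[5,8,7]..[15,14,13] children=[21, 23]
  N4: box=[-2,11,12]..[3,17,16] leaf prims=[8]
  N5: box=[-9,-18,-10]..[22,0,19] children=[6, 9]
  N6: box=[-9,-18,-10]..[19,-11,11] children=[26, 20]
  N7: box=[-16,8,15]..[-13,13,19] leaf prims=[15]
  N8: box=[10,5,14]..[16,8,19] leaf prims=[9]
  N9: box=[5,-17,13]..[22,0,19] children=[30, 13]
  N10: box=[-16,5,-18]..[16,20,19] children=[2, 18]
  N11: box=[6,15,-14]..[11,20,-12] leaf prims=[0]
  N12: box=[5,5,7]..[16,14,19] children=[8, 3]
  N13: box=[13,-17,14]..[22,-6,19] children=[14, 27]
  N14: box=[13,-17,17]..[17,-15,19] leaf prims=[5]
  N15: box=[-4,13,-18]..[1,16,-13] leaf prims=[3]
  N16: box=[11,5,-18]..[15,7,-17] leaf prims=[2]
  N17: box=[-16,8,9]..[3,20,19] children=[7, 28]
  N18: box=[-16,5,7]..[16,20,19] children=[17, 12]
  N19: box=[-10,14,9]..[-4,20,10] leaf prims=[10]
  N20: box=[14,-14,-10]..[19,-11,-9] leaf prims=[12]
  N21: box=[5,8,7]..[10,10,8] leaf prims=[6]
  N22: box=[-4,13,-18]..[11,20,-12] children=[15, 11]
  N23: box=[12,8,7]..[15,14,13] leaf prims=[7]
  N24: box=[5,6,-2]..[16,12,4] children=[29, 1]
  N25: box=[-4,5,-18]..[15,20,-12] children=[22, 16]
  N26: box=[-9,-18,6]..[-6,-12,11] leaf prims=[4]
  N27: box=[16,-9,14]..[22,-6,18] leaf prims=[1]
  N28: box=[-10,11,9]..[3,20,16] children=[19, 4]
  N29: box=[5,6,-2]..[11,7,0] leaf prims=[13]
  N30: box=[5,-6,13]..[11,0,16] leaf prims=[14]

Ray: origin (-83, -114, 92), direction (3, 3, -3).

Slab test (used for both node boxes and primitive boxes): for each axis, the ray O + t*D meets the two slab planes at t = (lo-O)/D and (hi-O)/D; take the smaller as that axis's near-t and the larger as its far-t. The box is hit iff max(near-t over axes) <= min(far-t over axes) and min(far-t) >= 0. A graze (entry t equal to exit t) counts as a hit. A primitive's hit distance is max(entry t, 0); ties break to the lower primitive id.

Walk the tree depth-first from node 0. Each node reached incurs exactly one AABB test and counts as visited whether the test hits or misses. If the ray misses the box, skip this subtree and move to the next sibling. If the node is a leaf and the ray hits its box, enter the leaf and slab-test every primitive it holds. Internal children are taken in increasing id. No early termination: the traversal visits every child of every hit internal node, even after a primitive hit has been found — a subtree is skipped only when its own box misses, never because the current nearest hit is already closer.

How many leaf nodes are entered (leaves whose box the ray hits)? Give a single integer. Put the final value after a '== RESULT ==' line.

Trace the traversal:
N0 x:[67/3,35] y:[32,134/3] z:[73/3,110/3] -> hit [32,35], descend [5, 10]
  N5 x:[74/3,35] y:[32,38] z:[73/3,34] -> hit [32,34], descend [6, 9]
    N6 x:[74/3,34] y:[32,103/3] z:[27,34] -> hit [32,34], descend [20, 26]
      N20 x:[97/3,34] y:[100/3,103/3] z:[101/3,34] -> hit [101/3,34] leaf, test {P12@t=101/3}
      N26 x:[74/3,77/3] y:[32,34] z:[27,86/3] -> miss, prune
    N9 x:[88/3,35] y:[97/3,38] z:[73/3,79/3] -> miss, prune
  N10 x:[67/3,33] y:[119/3,134/3] z:[73/3,110/3] -> miss, prune

Summary -> nodes [0, 5, 6, 20, 26, 9, 10]; box-tests=7; leaf-entries=1; first=P12

== RESULT ==
1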